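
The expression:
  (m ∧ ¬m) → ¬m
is always true.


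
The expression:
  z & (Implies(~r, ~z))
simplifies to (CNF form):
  r & z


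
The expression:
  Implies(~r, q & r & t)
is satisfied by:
  {r: True}


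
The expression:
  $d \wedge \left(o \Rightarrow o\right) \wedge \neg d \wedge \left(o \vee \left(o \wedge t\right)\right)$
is never true.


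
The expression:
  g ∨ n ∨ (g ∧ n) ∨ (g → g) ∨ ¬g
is always true.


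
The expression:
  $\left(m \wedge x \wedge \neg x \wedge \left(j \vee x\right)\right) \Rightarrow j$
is always true.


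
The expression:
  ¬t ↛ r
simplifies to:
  r ∨ ¬t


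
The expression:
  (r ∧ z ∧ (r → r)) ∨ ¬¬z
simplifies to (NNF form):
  z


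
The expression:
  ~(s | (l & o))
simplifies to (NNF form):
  ~s & (~l | ~o)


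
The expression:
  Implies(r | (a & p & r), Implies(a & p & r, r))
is always true.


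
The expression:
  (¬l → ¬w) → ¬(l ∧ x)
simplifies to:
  ¬l ∨ ¬x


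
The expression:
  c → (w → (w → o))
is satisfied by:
  {o: True, w: False, c: False}
  {w: False, c: False, o: False}
  {o: True, c: True, w: False}
  {c: True, w: False, o: False}
  {o: True, w: True, c: False}
  {w: True, o: False, c: False}
  {o: True, c: True, w: True}


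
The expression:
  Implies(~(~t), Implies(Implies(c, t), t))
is always true.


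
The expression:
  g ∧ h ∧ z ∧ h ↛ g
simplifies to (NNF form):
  False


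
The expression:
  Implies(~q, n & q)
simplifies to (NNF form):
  q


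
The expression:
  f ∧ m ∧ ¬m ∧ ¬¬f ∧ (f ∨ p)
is never true.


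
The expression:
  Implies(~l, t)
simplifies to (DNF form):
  l | t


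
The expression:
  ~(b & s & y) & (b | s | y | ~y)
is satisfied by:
  {s: False, y: False, b: False}
  {b: True, s: False, y: False}
  {y: True, s: False, b: False}
  {b: True, y: True, s: False}
  {s: True, b: False, y: False}
  {b: True, s: True, y: False}
  {y: True, s: True, b: False}


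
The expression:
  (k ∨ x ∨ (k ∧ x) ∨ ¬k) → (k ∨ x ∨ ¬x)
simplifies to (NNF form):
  True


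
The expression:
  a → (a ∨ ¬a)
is always true.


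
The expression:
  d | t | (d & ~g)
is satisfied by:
  {d: True, t: True}
  {d: True, t: False}
  {t: True, d: False}


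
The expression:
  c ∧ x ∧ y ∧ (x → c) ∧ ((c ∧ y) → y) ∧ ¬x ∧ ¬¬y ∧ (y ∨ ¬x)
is never true.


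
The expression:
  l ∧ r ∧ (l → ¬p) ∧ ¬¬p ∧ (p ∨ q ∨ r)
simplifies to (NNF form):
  False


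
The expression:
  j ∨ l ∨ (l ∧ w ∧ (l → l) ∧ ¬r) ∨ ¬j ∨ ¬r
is always true.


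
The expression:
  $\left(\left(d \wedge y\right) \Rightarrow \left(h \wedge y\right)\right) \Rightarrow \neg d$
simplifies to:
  $\left(y \wedge \neg h\right) \vee \neg d$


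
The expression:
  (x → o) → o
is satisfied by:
  {x: True, o: True}
  {x: True, o: False}
  {o: True, x: False}


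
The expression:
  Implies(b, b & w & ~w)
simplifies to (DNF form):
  ~b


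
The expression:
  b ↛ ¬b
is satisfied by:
  {b: True}


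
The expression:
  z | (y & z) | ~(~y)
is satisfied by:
  {y: True, z: True}
  {y: True, z: False}
  {z: True, y: False}


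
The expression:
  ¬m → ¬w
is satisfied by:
  {m: True, w: False}
  {w: False, m: False}
  {w: True, m: True}


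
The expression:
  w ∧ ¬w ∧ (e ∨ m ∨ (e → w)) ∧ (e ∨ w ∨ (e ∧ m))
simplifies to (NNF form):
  False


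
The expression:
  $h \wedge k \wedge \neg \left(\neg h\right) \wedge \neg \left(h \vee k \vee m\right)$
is never true.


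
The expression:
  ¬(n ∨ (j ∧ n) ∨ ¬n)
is never true.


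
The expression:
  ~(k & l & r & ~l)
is always true.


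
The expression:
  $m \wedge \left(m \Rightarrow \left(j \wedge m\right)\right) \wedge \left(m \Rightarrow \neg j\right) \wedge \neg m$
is never true.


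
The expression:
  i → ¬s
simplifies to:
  ¬i ∨ ¬s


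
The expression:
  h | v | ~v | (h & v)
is always true.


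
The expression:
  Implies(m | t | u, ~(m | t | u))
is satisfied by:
  {u: False, t: False, m: False}


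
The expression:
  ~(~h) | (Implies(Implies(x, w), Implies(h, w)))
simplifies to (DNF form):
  True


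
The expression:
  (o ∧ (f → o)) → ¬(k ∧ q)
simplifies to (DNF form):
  ¬k ∨ ¬o ∨ ¬q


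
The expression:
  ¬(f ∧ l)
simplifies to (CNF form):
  ¬f ∨ ¬l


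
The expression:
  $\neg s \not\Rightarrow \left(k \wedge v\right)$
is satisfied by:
  {k: False, s: False, v: False}
  {v: True, k: False, s: False}
  {k: True, v: False, s: False}


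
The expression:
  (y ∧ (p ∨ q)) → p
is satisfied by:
  {p: True, q: False, y: False}
  {p: False, q: False, y: False}
  {y: True, p: True, q: False}
  {y: True, p: False, q: False}
  {q: True, p: True, y: False}
  {q: True, p: False, y: False}
  {q: True, y: True, p: True}


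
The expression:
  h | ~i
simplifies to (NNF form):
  h | ~i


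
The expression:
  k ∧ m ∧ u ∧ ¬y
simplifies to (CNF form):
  k ∧ m ∧ u ∧ ¬y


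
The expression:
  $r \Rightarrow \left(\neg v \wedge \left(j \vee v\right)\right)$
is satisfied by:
  {j: True, r: False, v: False}
  {j: False, r: False, v: False}
  {v: True, j: True, r: False}
  {v: True, j: False, r: False}
  {r: True, j: True, v: False}


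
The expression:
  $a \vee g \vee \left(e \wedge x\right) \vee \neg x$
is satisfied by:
  {a: True, e: True, g: True, x: False}
  {a: True, e: True, g: False, x: False}
  {a: True, g: True, e: False, x: False}
  {a: True, g: False, e: False, x: False}
  {e: True, g: True, a: False, x: False}
  {e: True, a: False, g: False, x: False}
  {e: False, g: True, a: False, x: False}
  {e: False, a: False, g: False, x: False}
  {a: True, x: True, e: True, g: True}
  {a: True, x: True, e: True, g: False}
  {a: True, x: True, g: True, e: False}
  {a: True, x: True, g: False, e: False}
  {x: True, e: True, g: True, a: False}
  {x: True, e: True, g: False, a: False}
  {x: True, g: True, e: False, a: False}


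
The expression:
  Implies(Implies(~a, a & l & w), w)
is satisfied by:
  {w: True, a: False}
  {a: False, w: False}
  {a: True, w: True}


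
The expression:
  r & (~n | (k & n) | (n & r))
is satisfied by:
  {r: True}


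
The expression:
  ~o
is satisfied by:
  {o: False}


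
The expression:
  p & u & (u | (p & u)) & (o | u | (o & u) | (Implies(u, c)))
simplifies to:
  p & u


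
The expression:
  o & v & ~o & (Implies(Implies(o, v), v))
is never true.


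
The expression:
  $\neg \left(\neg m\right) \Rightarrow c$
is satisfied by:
  {c: True, m: False}
  {m: False, c: False}
  {m: True, c: True}


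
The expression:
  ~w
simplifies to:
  ~w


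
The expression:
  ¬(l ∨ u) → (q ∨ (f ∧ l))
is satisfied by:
  {q: True, l: True, u: True}
  {q: True, l: True, u: False}
  {q: True, u: True, l: False}
  {q: True, u: False, l: False}
  {l: True, u: True, q: False}
  {l: True, u: False, q: False}
  {u: True, l: False, q: False}


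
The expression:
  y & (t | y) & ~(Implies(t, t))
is never true.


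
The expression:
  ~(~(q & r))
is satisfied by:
  {r: True, q: True}


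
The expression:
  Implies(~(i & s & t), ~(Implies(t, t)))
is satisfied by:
  {t: True, i: True, s: True}


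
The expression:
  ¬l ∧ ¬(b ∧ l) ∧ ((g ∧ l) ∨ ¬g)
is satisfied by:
  {g: False, l: False}


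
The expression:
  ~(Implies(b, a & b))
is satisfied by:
  {b: True, a: False}


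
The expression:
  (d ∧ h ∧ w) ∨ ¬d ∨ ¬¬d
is always true.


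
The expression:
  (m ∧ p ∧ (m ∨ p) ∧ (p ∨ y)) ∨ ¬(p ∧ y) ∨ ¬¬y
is always true.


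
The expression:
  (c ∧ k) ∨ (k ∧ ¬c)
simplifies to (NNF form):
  k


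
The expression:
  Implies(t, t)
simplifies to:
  True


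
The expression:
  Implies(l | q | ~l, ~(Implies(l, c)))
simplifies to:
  l & ~c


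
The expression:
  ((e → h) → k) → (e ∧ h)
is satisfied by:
  {h: True, k: False, e: False}
  {k: False, e: False, h: False}
  {e: True, h: True, k: False}
  {e: True, k: True, h: True}


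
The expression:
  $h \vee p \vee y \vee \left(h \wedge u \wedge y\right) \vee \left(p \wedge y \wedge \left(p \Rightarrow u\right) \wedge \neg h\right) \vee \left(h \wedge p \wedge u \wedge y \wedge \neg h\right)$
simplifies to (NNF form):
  $h \vee p \vee y$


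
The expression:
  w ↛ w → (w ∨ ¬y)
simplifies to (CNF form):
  True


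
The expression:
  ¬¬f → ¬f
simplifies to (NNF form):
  ¬f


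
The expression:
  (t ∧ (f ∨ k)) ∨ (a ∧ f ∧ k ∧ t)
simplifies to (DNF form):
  (f ∧ t) ∨ (k ∧ t)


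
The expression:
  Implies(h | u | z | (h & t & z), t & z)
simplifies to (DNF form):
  (t & z) | (z & ~z) | (t & z & ~h) | (t & z & ~u) | (t & ~h & ~u) | (z & ~h & ~z) | (z & ~u & ~z) | (~h & ~u & ~z)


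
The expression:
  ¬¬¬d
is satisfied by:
  {d: False}


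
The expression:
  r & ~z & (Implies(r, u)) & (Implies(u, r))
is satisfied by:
  {r: True, u: True, z: False}


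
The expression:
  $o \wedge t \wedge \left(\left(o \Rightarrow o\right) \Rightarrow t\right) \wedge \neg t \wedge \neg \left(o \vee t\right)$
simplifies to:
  $\text{False}$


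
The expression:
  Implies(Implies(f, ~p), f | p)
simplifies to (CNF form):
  f | p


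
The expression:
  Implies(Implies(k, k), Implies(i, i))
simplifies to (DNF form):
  True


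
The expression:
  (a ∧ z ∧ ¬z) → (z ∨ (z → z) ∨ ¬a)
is always true.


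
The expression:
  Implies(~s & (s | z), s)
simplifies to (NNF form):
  s | ~z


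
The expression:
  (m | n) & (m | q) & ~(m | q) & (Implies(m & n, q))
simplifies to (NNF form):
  False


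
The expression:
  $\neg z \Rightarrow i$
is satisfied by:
  {i: True, z: True}
  {i: True, z: False}
  {z: True, i: False}


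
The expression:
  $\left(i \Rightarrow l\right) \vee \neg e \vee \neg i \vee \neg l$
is always true.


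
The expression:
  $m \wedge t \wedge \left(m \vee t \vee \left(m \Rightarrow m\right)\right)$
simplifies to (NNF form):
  $m \wedge t$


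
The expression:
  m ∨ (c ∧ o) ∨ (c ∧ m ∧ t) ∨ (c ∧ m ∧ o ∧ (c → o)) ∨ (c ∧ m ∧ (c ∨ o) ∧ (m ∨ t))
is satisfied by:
  {o: True, m: True, c: True}
  {o: True, m: True, c: False}
  {m: True, c: True, o: False}
  {m: True, c: False, o: False}
  {o: True, c: True, m: False}


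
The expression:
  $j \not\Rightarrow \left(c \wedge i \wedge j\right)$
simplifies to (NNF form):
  $j \wedge \left(\neg c \vee \neg i\right)$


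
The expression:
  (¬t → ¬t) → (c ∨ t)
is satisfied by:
  {t: True, c: True}
  {t: True, c: False}
  {c: True, t: False}


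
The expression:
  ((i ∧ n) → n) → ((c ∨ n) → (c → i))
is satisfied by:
  {i: True, c: False}
  {c: False, i: False}
  {c: True, i: True}


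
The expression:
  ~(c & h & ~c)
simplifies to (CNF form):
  True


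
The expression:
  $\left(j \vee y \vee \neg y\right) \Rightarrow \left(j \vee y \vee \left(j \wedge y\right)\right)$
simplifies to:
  $j \vee y$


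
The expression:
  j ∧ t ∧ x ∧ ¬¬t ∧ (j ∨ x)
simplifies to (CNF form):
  j ∧ t ∧ x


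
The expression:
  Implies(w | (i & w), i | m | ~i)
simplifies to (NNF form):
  True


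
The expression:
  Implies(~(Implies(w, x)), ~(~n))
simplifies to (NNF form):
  n | x | ~w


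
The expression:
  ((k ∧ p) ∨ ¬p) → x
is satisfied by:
  {x: True, p: True, k: False}
  {x: True, p: False, k: False}
  {x: True, k: True, p: True}
  {x: True, k: True, p: False}
  {p: True, k: False, x: False}


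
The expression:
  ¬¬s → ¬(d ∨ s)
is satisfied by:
  {s: False}


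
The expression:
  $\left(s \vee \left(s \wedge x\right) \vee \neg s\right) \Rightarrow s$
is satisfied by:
  {s: True}


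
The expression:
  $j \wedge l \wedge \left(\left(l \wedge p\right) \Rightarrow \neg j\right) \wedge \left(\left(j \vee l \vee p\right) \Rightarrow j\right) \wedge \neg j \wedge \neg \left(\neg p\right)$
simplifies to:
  $\text{False}$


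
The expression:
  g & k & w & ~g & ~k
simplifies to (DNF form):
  False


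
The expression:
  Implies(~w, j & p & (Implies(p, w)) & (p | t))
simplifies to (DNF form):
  w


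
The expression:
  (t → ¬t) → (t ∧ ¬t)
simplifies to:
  t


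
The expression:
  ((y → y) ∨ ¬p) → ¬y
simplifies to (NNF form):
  ¬y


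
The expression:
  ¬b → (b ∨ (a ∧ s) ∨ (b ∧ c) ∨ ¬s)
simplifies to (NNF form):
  a ∨ b ∨ ¬s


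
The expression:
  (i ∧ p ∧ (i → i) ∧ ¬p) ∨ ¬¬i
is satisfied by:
  {i: True}


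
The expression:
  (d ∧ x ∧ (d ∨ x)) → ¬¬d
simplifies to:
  True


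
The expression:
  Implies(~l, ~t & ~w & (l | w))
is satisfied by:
  {l: True}


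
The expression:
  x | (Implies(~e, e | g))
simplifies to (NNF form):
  e | g | x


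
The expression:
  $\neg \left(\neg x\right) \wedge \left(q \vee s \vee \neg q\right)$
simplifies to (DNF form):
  $x$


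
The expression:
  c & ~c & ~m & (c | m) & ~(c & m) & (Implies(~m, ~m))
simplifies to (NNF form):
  False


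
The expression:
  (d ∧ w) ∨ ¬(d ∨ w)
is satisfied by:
  {w: False, d: False}
  {d: True, w: True}


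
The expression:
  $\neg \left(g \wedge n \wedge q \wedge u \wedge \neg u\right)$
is always true.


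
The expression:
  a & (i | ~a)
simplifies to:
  a & i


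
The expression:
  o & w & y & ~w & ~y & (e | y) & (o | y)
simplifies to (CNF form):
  False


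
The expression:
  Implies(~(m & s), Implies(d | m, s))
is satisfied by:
  {s: True, d: False, m: False}
  {m: True, s: True, d: False}
  {s: True, d: True, m: False}
  {m: True, s: True, d: True}
  {m: False, d: False, s: False}


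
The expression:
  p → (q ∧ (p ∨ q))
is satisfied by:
  {q: True, p: False}
  {p: False, q: False}
  {p: True, q: True}


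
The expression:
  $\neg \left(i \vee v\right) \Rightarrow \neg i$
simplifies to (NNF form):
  $\text{True}$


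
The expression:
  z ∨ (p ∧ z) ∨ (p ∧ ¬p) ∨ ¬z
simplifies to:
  True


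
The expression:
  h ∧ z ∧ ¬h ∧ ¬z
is never true.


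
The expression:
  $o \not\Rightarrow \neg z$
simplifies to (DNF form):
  $o \wedge z$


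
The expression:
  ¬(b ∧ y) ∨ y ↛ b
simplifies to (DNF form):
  ¬b ∨ ¬y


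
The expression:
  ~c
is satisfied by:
  {c: False}


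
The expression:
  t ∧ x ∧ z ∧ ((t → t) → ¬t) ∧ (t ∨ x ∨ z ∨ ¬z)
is never true.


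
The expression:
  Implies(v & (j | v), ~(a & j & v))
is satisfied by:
  {v: False, a: False, j: False}
  {j: True, v: False, a: False}
  {a: True, v: False, j: False}
  {j: True, a: True, v: False}
  {v: True, j: False, a: False}
  {j: True, v: True, a: False}
  {a: True, v: True, j: False}


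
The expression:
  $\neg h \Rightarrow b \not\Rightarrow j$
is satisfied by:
  {b: True, h: True, j: False}
  {h: True, j: False, b: False}
  {b: True, h: True, j: True}
  {h: True, j: True, b: False}
  {b: True, j: False, h: False}


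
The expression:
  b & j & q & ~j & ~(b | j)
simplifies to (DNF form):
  False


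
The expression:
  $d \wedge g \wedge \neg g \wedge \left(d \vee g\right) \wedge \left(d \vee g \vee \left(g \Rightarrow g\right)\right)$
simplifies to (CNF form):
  $\text{False}$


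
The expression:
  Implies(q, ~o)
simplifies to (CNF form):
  ~o | ~q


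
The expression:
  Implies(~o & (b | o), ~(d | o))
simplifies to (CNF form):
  o | ~b | ~d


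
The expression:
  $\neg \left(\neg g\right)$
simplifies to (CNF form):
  $g$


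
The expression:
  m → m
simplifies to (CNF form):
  True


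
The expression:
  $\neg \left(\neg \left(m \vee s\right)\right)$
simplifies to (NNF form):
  $m \vee s$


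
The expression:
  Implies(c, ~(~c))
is always true.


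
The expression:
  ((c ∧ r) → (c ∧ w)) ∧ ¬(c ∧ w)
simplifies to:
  (¬r ∧ ¬w) ∨ ¬c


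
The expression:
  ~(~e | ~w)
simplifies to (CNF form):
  e & w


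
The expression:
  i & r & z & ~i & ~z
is never true.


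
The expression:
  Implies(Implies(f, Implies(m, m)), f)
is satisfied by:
  {f: True}


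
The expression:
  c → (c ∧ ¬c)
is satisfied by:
  {c: False}


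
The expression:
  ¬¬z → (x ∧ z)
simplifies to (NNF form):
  x ∨ ¬z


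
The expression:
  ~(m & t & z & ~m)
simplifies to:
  True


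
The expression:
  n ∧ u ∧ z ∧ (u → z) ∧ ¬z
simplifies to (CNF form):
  False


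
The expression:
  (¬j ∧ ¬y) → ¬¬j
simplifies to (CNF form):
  j ∨ y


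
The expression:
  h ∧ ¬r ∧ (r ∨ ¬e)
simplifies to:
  h ∧ ¬e ∧ ¬r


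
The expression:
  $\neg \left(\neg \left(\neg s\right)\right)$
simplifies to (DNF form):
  $\neg s$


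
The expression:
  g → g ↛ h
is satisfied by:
  {h: False, g: False}
  {g: True, h: False}
  {h: True, g: False}


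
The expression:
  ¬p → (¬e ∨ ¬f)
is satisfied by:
  {p: True, e: False, f: False}
  {e: False, f: False, p: False}
  {f: True, p: True, e: False}
  {f: True, e: False, p: False}
  {p: True, e: True, f: False}
  {e: True, p: False, f: False}
  {f: True, e: True, p: True}


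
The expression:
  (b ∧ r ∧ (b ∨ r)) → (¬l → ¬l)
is always true.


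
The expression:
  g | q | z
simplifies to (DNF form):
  g | q | z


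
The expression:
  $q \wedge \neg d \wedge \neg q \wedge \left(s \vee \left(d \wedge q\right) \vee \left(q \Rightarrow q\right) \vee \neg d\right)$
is never true.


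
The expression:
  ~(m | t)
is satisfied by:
  {t: False, m: False}


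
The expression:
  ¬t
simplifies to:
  ¬t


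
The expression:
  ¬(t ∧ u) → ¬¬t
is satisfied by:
  {t: True}


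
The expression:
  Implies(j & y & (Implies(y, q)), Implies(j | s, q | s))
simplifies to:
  True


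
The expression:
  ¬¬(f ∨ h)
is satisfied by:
  {h: True, f: True}
  {h: True, f: False}
  {f: True, h: False}


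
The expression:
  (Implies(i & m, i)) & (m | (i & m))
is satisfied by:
  {m: True}


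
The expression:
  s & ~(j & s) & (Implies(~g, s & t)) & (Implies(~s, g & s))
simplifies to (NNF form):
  s & ~j & (g | t)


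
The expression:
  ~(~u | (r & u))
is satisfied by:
  {u: True, r: False}


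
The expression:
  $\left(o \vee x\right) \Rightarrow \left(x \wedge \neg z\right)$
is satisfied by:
  {o: False, z: False, x: False}
  {x: True, o: False, z: False}
  {z: True, o: False, x: False}
  {x: True, o: True, z: False}


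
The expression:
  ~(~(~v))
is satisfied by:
  {v: False}


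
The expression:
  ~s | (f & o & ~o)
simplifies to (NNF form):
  ~s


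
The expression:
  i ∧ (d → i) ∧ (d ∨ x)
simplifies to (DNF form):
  (d ∧ i) ∨ (i ∧ x)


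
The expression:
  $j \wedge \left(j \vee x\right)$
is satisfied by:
  {j: True}


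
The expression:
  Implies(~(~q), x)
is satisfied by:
  {x: True, q: False}
  {q: False, x: False}
  {q: True, x: True}


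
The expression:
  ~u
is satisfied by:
  {u: False}


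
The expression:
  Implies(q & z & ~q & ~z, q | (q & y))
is always true.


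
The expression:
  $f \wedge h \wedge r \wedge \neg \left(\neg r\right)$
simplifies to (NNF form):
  $f \wedge h \wedge r$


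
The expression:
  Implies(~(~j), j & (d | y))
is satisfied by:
  {y: True, d: True, j: False}
  {y: True, d: False, j: False}
  {d: True, y: False, j: False}
  {y: False, d: False, j: False}
  {j: True, y: True, d: True}
  {j: True, y: True, d: False}
  {j: True, d: True, y: False}


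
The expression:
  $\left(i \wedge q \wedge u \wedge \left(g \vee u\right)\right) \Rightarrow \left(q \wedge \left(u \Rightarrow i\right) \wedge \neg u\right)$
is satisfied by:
  {u: False, q: False, i: False}
  {i: True, u: False, q: False}
  {q: True, u: False, i: False}
  {i: True, q: True, u: False}
  {u: True, i: False, q: False}
  {i: True, u: True, q: False}
  {q: True, u: True, i: False}


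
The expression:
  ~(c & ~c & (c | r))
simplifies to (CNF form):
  True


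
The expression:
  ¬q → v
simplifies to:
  q ∨ v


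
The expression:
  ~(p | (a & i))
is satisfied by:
  {p: False, a: False, i: False}
  {i: True, p: False, a: False}
  {a: True, p: False, i: False}


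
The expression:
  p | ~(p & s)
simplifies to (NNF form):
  True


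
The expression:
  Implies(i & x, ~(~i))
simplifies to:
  True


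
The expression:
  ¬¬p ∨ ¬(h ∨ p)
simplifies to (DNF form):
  p ∨ ¬h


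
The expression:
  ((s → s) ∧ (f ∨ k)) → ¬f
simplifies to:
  ¬f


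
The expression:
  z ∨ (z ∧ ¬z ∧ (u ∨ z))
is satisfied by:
  {z: True}


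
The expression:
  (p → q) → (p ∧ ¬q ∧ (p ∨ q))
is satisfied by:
  {p: True, q: False}


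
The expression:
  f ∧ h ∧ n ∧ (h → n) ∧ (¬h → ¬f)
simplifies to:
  f ∧ h ∧ n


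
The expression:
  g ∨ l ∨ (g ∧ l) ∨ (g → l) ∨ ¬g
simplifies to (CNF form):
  True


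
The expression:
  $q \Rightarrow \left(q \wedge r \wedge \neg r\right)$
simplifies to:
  $\neg q$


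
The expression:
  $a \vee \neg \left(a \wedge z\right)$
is always true.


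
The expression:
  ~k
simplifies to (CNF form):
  ~k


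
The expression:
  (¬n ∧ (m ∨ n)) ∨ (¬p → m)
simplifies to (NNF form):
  m ∨ p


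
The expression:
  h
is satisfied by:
  {h: True}


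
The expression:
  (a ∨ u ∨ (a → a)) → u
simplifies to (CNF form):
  u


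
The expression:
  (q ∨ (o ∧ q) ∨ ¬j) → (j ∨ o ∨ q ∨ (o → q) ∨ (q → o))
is always true.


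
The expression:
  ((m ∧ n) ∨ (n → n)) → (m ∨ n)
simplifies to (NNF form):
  m ∨ n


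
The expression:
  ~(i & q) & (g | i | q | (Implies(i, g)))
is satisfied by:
  {q: False, i: False}
  {i: True, q: False}
  {q: True, i: False}


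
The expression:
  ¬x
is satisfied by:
  {x: False}


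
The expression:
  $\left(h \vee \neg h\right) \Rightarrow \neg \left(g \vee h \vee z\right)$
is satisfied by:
  {g: False, z: False, h: False}


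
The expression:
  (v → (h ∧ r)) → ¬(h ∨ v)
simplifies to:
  (v ∧ ¬r) ∨ ¬h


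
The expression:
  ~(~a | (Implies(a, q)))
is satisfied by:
  {a: True, q: False}


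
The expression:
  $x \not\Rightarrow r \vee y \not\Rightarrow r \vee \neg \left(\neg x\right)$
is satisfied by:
  {x: True, y: True, r: False}
  {x: True, y: False, r: False}
  {r: True, x: True, y: True}
  {r: True, x: True, y: False}
  {y: True, r: False, x: False}


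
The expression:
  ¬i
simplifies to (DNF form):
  ¬i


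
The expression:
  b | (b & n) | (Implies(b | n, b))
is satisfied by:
  {b: True, n: False}
  {n: False, b: False}
  {n: True, b: True}


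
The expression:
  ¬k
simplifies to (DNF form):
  ¬k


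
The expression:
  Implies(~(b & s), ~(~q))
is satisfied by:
  {q: True, s: True, b: True}
  {q: True, s: True, b: False}
  {q: True, b: True, s: False}
  {q: True, b: False, s: False}
  {s: True, b: True, q: False}


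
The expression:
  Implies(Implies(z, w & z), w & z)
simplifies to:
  z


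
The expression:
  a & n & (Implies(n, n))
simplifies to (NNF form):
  a & n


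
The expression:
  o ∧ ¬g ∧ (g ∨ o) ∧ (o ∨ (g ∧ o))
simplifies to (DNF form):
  o ∧ ¬g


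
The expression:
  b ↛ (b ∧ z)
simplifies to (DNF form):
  b ∧ ¬z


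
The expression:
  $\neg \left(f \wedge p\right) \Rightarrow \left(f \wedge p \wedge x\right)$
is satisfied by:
  {p: True, f: True}


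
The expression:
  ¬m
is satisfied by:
  {m: False}


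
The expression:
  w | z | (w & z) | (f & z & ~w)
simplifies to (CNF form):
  w | z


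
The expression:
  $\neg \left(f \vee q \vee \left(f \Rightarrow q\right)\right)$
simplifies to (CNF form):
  $\text{False}$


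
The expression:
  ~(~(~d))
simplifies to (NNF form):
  ~d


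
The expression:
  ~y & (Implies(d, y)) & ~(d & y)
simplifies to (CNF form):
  ~d & ~y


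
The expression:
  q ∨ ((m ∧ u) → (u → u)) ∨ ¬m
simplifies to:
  True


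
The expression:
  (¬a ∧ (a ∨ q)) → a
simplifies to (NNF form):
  a ∨ ¬q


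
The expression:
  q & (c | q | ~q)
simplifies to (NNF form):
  q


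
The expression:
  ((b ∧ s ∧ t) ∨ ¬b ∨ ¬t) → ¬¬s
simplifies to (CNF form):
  (b ∨ s) ∧ (s ∨ t)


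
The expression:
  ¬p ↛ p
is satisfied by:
  {p: False}


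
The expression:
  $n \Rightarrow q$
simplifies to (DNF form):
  $q \vee \neg n$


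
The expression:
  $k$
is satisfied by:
  {k: True}


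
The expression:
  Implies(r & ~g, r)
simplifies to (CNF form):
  True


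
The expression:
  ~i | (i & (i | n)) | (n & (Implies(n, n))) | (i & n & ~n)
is always true.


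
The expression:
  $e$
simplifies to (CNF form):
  $e$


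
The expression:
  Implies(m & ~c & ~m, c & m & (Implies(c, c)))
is always true.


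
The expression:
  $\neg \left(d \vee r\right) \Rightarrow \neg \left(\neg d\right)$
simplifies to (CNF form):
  $d \vee r$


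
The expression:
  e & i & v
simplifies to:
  e & i & v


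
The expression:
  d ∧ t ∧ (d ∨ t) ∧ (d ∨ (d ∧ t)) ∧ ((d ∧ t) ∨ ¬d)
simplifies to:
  d ∧ t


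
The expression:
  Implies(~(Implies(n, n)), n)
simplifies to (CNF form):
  True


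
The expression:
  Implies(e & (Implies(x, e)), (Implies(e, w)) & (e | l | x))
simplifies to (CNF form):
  w | ~e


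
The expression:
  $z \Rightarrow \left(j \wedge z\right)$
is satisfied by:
  {j: True, z: False}
  {z: False, j: False}
  {z: True, j: True}


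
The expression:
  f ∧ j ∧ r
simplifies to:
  f ∧ j ∧ r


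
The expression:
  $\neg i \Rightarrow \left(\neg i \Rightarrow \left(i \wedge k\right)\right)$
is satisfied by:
  {i: True}


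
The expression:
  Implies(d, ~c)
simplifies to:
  ~c | ~d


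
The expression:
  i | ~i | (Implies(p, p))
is always true.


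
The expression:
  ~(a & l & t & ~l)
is always true.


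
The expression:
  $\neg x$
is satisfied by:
  {x: False}


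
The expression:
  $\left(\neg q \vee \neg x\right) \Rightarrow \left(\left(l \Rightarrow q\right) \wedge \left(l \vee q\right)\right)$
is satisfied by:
  {q: True}


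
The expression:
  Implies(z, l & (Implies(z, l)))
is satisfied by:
  {l: True, z: False}
  {z: False, l: False}
  {z: True, l: True}


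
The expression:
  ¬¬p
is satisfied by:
  {p: True}


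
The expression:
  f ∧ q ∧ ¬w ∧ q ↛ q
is never true.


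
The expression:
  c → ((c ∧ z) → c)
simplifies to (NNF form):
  True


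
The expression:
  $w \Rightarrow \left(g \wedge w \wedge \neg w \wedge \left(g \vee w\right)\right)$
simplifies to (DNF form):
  $\neg w$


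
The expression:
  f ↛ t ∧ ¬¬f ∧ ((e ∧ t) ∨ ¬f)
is never true.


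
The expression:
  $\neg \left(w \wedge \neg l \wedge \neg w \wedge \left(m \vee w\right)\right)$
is always true.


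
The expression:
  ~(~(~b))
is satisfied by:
  {b: False}


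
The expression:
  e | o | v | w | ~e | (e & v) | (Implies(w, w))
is always true.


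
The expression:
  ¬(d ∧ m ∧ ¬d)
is always true.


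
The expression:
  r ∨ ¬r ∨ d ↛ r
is always true.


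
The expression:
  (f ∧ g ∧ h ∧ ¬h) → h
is always true.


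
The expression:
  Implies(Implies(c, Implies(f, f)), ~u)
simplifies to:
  ~u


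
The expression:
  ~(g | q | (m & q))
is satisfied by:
  {q: False, g: False}


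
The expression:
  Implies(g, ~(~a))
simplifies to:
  a | ~g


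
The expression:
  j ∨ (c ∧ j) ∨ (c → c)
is always true.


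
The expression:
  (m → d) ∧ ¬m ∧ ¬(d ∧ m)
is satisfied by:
  {m: False}


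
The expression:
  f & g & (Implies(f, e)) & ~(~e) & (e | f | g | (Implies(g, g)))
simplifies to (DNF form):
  e & f & g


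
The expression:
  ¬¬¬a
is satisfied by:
  {a: False}


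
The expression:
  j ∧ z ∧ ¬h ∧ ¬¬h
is never true.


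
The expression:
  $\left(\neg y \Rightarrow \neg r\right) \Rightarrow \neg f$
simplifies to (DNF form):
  $\left(r \wedge \neg y\right) \vee \neg f$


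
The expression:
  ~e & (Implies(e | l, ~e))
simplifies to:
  ~e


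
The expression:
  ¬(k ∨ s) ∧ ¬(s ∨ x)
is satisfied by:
  {x: False, k: False, s: False}


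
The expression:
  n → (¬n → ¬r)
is always true.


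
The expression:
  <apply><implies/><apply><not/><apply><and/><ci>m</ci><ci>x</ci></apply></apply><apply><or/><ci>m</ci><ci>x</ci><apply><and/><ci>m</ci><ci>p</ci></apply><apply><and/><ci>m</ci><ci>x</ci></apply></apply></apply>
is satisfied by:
  {x: True, m: True}
  {x: True, m: False}
  {m: True, x: False}


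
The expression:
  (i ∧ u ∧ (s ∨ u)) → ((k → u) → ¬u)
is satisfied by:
  {u: False, i: False}
  {i: True, u: False}
  {u: True, i: False}


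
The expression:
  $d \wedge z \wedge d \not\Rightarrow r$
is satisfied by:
  {z: True, d: True, r: False}


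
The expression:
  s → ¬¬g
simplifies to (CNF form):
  g ∨ ¬s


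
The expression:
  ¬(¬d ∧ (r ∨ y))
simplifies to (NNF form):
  d ∨ (¬r ∧ ¬y)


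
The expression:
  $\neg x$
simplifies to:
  $\neg x$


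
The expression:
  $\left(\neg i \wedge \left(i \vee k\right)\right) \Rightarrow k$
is always true.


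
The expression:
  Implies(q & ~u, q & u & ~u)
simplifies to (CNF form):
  u | ~q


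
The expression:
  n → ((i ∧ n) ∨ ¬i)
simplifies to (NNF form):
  True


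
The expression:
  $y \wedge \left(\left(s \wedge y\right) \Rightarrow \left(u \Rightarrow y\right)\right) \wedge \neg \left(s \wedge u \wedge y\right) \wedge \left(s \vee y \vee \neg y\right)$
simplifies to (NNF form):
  $y \wedge \left(\neg s \vee \neg u\right)$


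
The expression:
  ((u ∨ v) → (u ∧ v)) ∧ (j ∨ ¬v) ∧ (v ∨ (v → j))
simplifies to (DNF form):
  (v ∧ ¬v) ∨ (¬u ∧ ¬v) ∨ (j ∧ u ∧ v) ∨ (j ∧ u ∧ ¬u) ∨ (j ∧ v ∧ ¬v) ∨ (j ∧ ¬u ∧ ¬v) ∨ (u ∧ v ∧ ¬v) ∨ (u ∧ ¬u ∧ ¬v)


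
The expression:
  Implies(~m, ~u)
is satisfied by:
  {m: True, u: False}
  {u: False, m: False}
  {u: True, m: True}


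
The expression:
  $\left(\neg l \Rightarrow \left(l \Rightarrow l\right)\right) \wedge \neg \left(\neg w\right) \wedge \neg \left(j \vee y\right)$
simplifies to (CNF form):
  $w \wedge \neg j \wedge \neg y$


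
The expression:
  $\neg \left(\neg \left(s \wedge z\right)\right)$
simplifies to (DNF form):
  $s \wedge z$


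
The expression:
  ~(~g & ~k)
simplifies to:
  g | k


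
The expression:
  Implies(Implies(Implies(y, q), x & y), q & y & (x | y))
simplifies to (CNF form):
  q | ~y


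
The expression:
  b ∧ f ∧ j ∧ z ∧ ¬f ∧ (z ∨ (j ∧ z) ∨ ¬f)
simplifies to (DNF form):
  False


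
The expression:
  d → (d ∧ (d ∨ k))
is always true.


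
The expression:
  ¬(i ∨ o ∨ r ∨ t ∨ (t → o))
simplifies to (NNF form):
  False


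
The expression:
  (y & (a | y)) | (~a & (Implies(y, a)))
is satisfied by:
  {y: True, a: False}
  {a: False, y: False}
  {a: True, y: True}


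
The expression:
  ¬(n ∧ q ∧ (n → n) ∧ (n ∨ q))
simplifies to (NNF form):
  ¬n ∨ ¬q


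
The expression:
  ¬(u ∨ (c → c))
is never true.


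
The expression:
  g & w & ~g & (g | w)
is never true.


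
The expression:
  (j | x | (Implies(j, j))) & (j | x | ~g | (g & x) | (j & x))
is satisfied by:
  {x: True, j: True, g: False}
  {x: True, j: False, g: False}
  {j: True, x: False, g: False}
  {x: False, j: False, g: False}
  {g: True, x: True, j: True}
  {g: True, x: True, j: False}
  {g: True, j: True, x: False}


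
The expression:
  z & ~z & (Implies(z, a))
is never true.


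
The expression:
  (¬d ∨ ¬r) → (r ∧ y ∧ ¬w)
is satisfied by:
  {r: True, d: True, y: True, w: False}
  {r: True, d: True, y: False, w: False}
  {r: True, d: True, w: True, y: True}
  {r: True, d: True, w: True, y: False}
  {r: True, y: True, w: False, d: False}


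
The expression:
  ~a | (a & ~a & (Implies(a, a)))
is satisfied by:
  {a: False}


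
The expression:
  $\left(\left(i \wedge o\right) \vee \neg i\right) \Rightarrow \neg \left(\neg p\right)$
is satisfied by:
  {p: True, i: True, o: False}
  {p: True, i: False, o: False}
  {o: True, p: True, i: True}
  {o: True, p: True, i: False}
  {i: True, o: False, p: False}


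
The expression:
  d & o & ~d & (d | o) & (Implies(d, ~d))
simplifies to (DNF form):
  False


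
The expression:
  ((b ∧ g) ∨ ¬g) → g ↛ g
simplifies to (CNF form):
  g ∧ ¬b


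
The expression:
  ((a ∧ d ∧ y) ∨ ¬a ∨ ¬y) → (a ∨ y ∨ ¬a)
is always true.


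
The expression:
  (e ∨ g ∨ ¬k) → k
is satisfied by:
  {k: True}


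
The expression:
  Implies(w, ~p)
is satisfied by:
  {p: False, w: False}
  {w: True, p: False}
  {p: True, w: False}


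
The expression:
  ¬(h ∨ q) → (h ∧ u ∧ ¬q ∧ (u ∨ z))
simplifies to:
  h ∨ q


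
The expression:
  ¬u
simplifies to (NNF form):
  ¬u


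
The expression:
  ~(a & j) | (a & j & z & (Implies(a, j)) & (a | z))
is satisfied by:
  {z: True, a: False, j: False}
  {z: False, a: False, j: False}
  {j: True, z: True, a: False}
  {j: True, z: False, a: False}
  {a: True, z: True, j: False}
  {a: True, z: False, j: False}
  {a: True, j: True, z: True}


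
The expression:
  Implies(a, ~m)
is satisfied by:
  {m: False, a: False}
  {a: True, m: False}
  {m: True, a: False}


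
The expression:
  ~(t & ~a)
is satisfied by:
  {a: True, t: False}
  {t: False, a: False}
  {t: True, a: True}


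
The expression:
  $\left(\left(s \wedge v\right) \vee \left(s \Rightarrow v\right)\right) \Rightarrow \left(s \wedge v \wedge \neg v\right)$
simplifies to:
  $s \wedge \neg v$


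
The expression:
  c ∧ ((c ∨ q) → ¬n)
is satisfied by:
  {c: True, n: False}


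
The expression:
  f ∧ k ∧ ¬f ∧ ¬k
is never true.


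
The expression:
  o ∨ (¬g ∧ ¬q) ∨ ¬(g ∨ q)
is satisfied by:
  {o: True, q: False, g: False}
  {o: True, g: True, q: False}
  {o: True, q: True, g: False}
  {o: True, g: True, q: True}
  {g: False, q: False, o: False}


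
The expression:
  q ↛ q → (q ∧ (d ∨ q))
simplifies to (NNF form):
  True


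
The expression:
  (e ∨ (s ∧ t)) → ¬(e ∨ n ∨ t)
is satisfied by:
  {e: False, s: False, t: False}
  {t: True, e: False, s: False}
  {s: True, e: False, t: False}


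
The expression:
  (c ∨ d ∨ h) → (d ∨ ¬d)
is always true.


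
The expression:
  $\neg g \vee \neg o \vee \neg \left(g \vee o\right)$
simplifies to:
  $\neg g \vee \neg o$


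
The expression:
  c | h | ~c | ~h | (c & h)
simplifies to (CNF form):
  True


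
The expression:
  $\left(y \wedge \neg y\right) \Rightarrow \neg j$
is always true.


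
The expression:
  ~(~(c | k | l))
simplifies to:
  c | k | l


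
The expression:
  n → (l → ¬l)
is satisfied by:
  {l: False, n: False}
  {n: True, l: False}
  {l: True, n: False}


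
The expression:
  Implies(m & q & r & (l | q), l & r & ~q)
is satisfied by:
  {m: False, q: False, r: False}
  {r: True, m: False, q: False}
  {q: True, m: False, r: False}
  {r: True, q: True, m: False}
  {m: True, r: False, q: False}
  {r: True, m: True, q: False}
  {q: True, m: True, r: False}


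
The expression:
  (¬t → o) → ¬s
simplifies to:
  (¬o ∧ ¬t) ∨ ¬s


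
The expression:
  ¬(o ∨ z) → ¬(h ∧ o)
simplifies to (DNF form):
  True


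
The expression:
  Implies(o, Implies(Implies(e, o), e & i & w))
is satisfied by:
  {i: True, e: True, w: True, o: False}
  {i: True, e: True, w: False, o: False}
  {i: True, w: True, e: False, o: False}
  {i: True, w: False, e: False, o: False}
  {e: True, w: True, i: False, o: False}
  {e: True, i: False, w: False, o: False}
  {e: False, w: True, i: False, o: False}
  {e: False, i: False, w: False, o: False}
  {i: True, o: True, e: True, w: True}


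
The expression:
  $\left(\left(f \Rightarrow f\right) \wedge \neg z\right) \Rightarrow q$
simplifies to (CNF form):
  $q \vee z$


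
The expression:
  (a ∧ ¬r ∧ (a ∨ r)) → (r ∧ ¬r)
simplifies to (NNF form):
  r ∨ ¬a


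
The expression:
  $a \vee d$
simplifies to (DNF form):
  $a \vee d$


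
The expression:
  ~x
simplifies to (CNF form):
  ~x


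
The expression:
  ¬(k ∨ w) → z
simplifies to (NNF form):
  k ∨ w ∨ z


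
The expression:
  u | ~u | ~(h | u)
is always true.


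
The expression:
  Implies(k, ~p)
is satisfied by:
  {p: False, k: False}
  {k: True, p: False}
  {p: True, k: False}


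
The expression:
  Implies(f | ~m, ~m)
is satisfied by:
  {m: False, f: False}
  {f: True, m: False}
  {m: True, f: False}


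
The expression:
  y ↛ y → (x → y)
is always true.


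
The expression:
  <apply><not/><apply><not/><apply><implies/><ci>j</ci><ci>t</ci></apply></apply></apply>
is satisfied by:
  {t: True, j: False}
  {j: False, t: False}
  {j: True, t: True}


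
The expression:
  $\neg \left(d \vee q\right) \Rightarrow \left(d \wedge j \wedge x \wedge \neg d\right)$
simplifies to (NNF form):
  $d \vee q$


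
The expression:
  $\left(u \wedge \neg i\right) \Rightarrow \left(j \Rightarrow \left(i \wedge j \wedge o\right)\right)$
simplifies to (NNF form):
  $i \vee \neg j \vee \neg u$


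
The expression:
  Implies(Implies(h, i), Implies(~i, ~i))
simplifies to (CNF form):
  True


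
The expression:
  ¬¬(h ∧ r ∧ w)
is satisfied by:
  {r: True, h: True, w: True}


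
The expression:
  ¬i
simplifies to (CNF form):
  ¬i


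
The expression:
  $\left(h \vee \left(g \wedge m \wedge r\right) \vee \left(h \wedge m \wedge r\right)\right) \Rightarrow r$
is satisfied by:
  {r: True, h: False}
  {h: False, r: False}
  {h: True, r: True}


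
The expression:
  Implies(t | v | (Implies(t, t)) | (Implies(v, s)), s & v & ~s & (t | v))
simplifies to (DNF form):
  False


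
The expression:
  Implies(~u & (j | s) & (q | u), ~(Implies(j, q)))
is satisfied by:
  {u: True, j: False, s: False, q: False}
  {u: True, s: True, j: False, q: False}
  {u: True, j: True, s: False, q: False}
  {u: True, s: True, j: True, q: False}
  {u: False, j: False, s: False, q: False}
  {s: True, u: False, j: False, q: False}
  {j: True, u: False, s: False, q: False}
  {s: True, j: True, u: False, q: False}
  {q: True, u: True, j: False, s: False}
  {q: True, s: True, u: True, j: False}
  {q: True, u: True, j: True, s: False}
  {q: True, s: True, u: True, j: True}
  {q: True, u: False, j: False, s: False}
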